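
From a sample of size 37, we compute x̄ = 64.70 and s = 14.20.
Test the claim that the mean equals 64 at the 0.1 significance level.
One-sample t-test:
H₀: μ = 64
H₁: μ ≠ 64
df = n - 1 = 36
t = (x̄ - μ₀) / (s/√n) = (64.70 - 64) / (14.20/√37) = 0.300
p-value = 0.7660

Since p-value > α = 0.1, we fail to reject H₀.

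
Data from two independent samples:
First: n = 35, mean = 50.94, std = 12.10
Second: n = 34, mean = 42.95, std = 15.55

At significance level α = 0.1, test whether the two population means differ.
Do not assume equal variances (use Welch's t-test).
Welch's two-sample t-test:
H₀: μ₁ = μ₂
H₁: μ₁ ≠ μ₂
s₁²/n₁ = 12.10²/35 = 4.1831,  s₂²/n₂ = 15.55²/34 = 7.1118
SE = √(s₁²/n₁ + s₂²/n₂) = √(4.1831 + 7.1118) = 3.3608
df (Welch-Satterthwaite) = (s₁²/n₁ + s₂²/n₂)² / [(s₁²/n₁)²/(n₁-1) + (s₂²/n₂)²/(n₂-1)] ≈ 62.31
t = (x̄₁ - x̄₂) / SE = (50.94 - 42.95) / 3.3608 = 7.99 / 3.3608 = 2.377
p-value = 0.0205

Since p-value < α = 0.1, we reject H₀.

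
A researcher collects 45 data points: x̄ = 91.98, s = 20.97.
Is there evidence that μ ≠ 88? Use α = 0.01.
One-sample t-test:
H₀: μ = 88
H₁: μ ≠ 88
df = n - 1 = 44
t = (x̄ - μ₀) / (s/√n) = (91.98 - 88) / (20.97/√45) = 1.273
p-value = 0.2096

Since p-value > α = 0.01, we fail to reject H₀.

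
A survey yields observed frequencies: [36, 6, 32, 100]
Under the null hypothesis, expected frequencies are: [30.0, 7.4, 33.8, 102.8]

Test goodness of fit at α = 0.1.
Chi-square goodness of fit test:
H₀: observed counts match expected distribution
H₁: observed counts differ from expected distribution
df = k - 1 = 3
χ² = Σ(O - E)²/E
   = (36 - 30.0)²/30.0 + (6 - 7.4)²/7.4 + (32 - 33.8)²/33.8 + (100 - 102.8)²/102.8
   = 1.200 + 0.265 + 0.096 + 0.076
   = 1.64
p-value = 0.6510

Since p-value > α = 0.1, we fail to reject H₀.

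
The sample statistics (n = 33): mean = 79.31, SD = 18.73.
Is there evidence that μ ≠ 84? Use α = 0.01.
One-sample t-test:
H₀: μ = 84
H₁: μ ≠ 84
df = n - 1 = 32
t = (x̄ - μ₀) / (s/√n) = (79.31 - 84) / (18.73/√33) = -1.438
p-value = 0.1600

Since p-value > α = 0.01, we fail to reject H₀.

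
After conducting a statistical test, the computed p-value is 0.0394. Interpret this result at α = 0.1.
Since p = 0.0394 < α = 0.1, reject H₀.
There is sufficient evidence to reject the null hypothesis; the result is statistically significant at the 0.1 level.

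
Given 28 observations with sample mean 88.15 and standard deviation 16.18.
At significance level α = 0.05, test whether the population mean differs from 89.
One-sample t-test:
H₀: μ = 89
H₁: μ ≠ 89
df = n - 1 = 27
t = (x̄ - μ₀) / (s/√n) = (88.15 - 89) / (16.18/√28) = -0.278
p-value = 0.7831

Since p-value > α = 0.05, we fail to reject H₀.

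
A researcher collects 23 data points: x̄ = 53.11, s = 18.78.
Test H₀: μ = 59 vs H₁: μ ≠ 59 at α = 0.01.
One-sample t-test:
H₀: μ = 59
H₁: μ ≠ 59
df = n - 1 = 22
t = (x̄ - μ₀) / (s/√n) = (53.11 - 59) / (18.78/√23) = -1.504
p-value = 0.1468

Since p-value > α = 0.01, we fail to reject H₀.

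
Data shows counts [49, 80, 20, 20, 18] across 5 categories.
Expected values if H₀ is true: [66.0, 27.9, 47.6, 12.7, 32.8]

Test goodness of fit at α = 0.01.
Chi-square goodness of fit test:
H₀: observed counts match expected distribution
H₁: observed counts differ from expected distribution
df = k - 1 = 4
χ² = Σ(O - E)²/E
   = (49 - 66.0)²/66.0 + (80 - 27.9)²/27.9 + (20 - 47.6)²/47.6 + (20 - 12.7)²/12.7 + (18 - 32.8)²/32.8
   = 4.379 + 97.291 + 16.003 + 4.196 + 6.678
   = 128.55
p-value < 0.0001

Since p-value < α = 0.01, we reject H₀.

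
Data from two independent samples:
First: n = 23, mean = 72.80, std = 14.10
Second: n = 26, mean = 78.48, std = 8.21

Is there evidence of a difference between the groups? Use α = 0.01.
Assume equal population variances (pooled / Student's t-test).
Student's two-sample t-test (equal variances):
H₀: μ₁ = μ₂
H₁: μ₁ ≠ μ₂
df = n₁ + n₂ - 2 = 47
Pooled variance s_p² = [(n₁-1)s₁² + (n₂-1)s₂²] / (n₁ + n₂ - 2) = [(22)(14.10²) + (25)(8.21²)] / 47 = 128.9132
SE = √(s_p²(1/n₁ + 1/n₂)) = √(128.9132 × (1/23 + 1/26)) = 3.2501
t = (x̄₁ - x̄₂) / SE = (72.80 - 78.48) / 3.2501 = -5.68 / 3.2501 = -1.748
p-value = 0.0871

Since p-value > α = 0.01, we fail to reject H₀.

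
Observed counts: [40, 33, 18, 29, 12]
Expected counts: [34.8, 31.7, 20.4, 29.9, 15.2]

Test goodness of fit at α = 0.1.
Chi-square goodness of fit test:
H₀: observed counts match expected distribution
H₁: observed counts differ from expected distribution
df = k - 1 = 4
χ² = Σ(O - E)²/E
   = (40 - 34.8)²/34.8 + (33 - 31.7)²/31.7 + (18 - 20.4)²/20.4 + (29 - 29.9)²/29.9 + (12 - 15.2)²/15.2
   = 0.777 + 0.053 + 0.282 + 0.027 + 0.674
   = 1.81
p-value = 0.7700

Since p-value > α = 0.1, we fail to reject H₀.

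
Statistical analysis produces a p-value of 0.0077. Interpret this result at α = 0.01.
Since p = 0.0077 < α = 0.01, reject H₀.
There is sufficient evidence to reject the null hypothesis; the result is statistically significant at the 0.01 level.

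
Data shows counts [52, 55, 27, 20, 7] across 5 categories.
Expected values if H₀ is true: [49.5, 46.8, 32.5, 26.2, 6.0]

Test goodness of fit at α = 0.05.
Chi-square goodness of fit test:
H₀: observed counts match expected distribution
H₁: observed counts differ from expected distribution
df = k - 1 = 4
χ² = Σ(O - E)²/E
   = (52 - 49.5)²/49.5 + (55 - 46.8)²/46.8 + (27 - 32.5)²/32.5 + (20 - 26.2)²/26.2 + (7 - 6.0)²/6.0
   = 0.126 + 1.437 + 0.931 + 1.467 + 0.167
   = 4.13
p-value = 0.3890

Since p-value > α = 0.05, we fail to reject H₀.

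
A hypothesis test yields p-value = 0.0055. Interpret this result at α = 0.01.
Since p = 0.0055 < α = 0.01, reject H₀.
There is sufficient evidence to reject the null hypothesis; the result is statistically significant at the 0.01 level.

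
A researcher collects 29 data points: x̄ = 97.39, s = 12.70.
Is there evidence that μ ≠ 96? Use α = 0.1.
One-sample t-test:
H₀: μ = 96
H₁: μ ≠ 96
df = n - 1 = 28
t = (x̄ - μ₀) / (s/√n) = (97.39 - 96) / (12.70/√29) = 0.589
p-value = 0.5603

Since p-value > α = 0.1, we fail to reject H₀.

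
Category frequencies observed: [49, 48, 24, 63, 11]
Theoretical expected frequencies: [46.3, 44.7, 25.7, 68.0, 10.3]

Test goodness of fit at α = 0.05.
Chi-square goodness of fit test:
H₀: observed counts match expected distribution
H₁: observed counts differ from expected distribution
df = k - 1 = 4
χ² = Σ(O - E)²/E
   = (49 - 46.3)²/46.3 + (48 - 44.7)²/44.7 + (24 - 25.7)²/25.7 + (63 - 68.0)²/68.0 + (11 - 10.3)²/10.3
   = 0.157 + 0.244 + 0.112 + 0.368 + 0.048
   = 0.93
p-value = 0.9204

Since p-value > α = 0.05, we fail to reject H₀.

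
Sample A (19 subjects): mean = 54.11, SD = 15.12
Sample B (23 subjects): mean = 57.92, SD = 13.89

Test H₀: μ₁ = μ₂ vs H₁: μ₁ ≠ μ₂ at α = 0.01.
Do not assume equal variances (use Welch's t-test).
Welch's two-sample t-test:
H₀: μ₁ = μ₂
H₁: μ₁ ≠ μ₂
s₁²/n₁ = 15.12²/19 = 12.0323,  s₂²/n₂ = 13.89²/23 = 8.3884
SE = √(s₁²/n₁ + s₂²/n₂) = √(12.0323 + 8.3884) = 4.5189
df (Welch-Satterthwaite) = (s₁²/n₁ + s₂²/n₂)² / [(s₁²/n₁)²/(n₁-1) + (s₂²/n₂)²/(n₂-1)] ≈ 37.09
t = (x̄₁ - x̄₂) / SE = (54.11 - 57.92) / 4.5189 = -3.81 / 4.5189 = -0.843
p-value = 0.4046

Since p-value > α = 0.01, we fail to reject H₀.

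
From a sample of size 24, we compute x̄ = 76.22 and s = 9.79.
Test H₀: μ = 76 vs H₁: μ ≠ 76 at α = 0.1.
One-sample t-test:
H₀: μ = 76
H₁: μ ≠ 76
df = n - 1 = 23
t = (x̄ - μ₀) / (s/√n) = (76.22 - 76) / (9.79/√24) = 0.110
p-value = 0.9133

Since p-value > α = 0.1, we fail to reject H₀.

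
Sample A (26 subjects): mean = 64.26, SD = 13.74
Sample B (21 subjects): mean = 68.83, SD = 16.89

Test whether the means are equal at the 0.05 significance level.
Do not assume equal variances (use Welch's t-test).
Welch's two-sample t-test:
H₀: μ₁ = μ₂
H₁: μ₁ ≠ μ₂
s₁²/n₁ = 13.74²/26 = 7.2611,  s₂²/n₂ = 16.89²/21 = 13.5844
SE = √(s₁²/n₁ + s₂²/n₂) = √(7.2611 + 13.5844) = 4.5657
df (Welch-Satterthwaite) = (s₁²/n₁ + s₂²/n₂)² / [(s₁²/n₁)²/(n₁-1) + (s₂²/n₂)²/(n₂-1)] ≈ 38.33
t = (x̄₁ - x̄₂) / SE = (64.26 - 68.83) / 4.5657 = -4.57 / 4.5657 = -1.001
p-value = 0.3231

Since p-value > α = 0.05, we fail to reject H₀.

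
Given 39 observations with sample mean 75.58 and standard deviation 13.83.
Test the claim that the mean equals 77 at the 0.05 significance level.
One-sample t-test:
H₀: μ = 77
H₁: μ ≠ 77
df = n - 1 = 38
t = (x̄ - μ₀) / (s/√n) = (75.58 - 77) / (13.83/√39) = -0.641
p-value = 0.5252

Since p-value > α = 0.05, we fail to reject H₀.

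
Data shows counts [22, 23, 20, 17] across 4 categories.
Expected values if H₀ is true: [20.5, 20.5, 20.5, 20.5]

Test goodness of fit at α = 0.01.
Chi-square goodness of fit test:
H₀: observed counts match expected distribution
H₁: observed counts differ from expected distribution
df = k - 1 = 3
χ² = Σ(O - E)²/E
   = (22 - 20.5)²/20.5 + (23 - 20.5)²/20.5 + (20 - 20.5)²/20.5 + (17 - 20.5)²/20.5
   = 0.110 + 0.305 + 0.012 + 0.598
   = 1.02
p-value = 0.7954

Since p-value > α = 0.01, we fail to reject H₀.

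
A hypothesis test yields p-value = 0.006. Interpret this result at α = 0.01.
Since p = 0.006 < α = 0.01, reject H₀.
There is sufficient evidence to reject the null hypothesis; the result is statistically significant at the 0.01 level.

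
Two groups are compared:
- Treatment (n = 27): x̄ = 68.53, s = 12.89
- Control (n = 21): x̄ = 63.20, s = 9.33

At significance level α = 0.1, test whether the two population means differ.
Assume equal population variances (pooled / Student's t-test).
Student's two-sample t-test (equal variances):
H₀: μ₁ = μ₂
H₁: μ₁ ≠ μ₂
df = n₁ + n₂ - 2 = 46
Pooled variance s_p² = [(n₁-1)s₁² + (n₂-1)s₂²] / (n₁ + n₂ - 2) = [(26)(12.89²) + (20)(9.33²)] / 46 = 131.7594
SE = √(s_p²(1/n₁ + 1/n₂)) = √(131.7594 × (1/27 + 1/21)) = 3.3398
t = (x̄₁ - x̄₂) / SE = (68.53 - 63.20) / 3.3398 = 5.33 / 3.3398 = 1.596
p-value = 0.1174

Since p-value > α = 0.1, we fail to reject H₀.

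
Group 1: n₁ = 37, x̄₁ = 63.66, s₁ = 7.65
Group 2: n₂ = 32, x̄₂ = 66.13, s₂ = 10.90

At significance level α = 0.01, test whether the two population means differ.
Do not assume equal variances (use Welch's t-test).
Welch's two-sample t-test:
H₀: μ₁ = μ₂
H₁: μ₁ ≠ μ₂
s₁²/n₁ = 7.65²/37 = 1.5817,  s₂²/n₂ = 10.90²/32 = 3.7128
SE = √(s₁²/n₁ + s₂²/n₂) = √(1.5817 + 3.7128) = 2.3010
df (Welch-Satterthwaite) = (s₁²/n₁ + s₂²/n₂)² / [(s₁²/n₁)²/(n₁-1) + (s₂²/n₂)²/(n₂-1)] ≈ 54.52
t = (x̄₁ - x̄₂) / SE = (63.66 - 66.13) / 2.3010 = -2.47 / 2.3010 = -1.073
p-value = 0.2878

Since p-value > α = 0.01, we fail to reject H₀.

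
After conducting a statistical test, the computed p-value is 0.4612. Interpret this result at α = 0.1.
Since p = 0.4612 > α = 0.1, fail to reject H₀.
There is insufficient evidence to reject the null hypothesis; the result is not statistically significant at the 0.1 level.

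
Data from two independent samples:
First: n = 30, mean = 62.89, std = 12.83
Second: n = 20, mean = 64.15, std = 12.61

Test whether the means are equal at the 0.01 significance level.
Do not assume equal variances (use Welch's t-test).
Welch's two-sample t-test:
H₀: μ₁ = μ₂
H₁: μ₁ ≠ μ₂
s₁²/n₁ = 12.83²/30 = 5.4870,  s₂²/n₂ = 12.61²/20 = 7.9506
SE = √(s₁²/n₁ + s₂²/n₂) = √(5.4870 + 7.9506) = 3.6657
df (Welch-Satterthwaite) = (s₁²/n₁ + s₂²/n₂)² / [(s₁²/n₁)²/(n₁-1) + (s₂²/n₂)²/(n₂-1)] ≈ 41.37
t = (x̄₁ - x̄₂) / SE = (62.89 - 64.15) / 3.6657 = -1.26 / 3.6657 = -0.344
p-value = 0.7328

Since p-value > α = 0.01, we fail to reject H₀.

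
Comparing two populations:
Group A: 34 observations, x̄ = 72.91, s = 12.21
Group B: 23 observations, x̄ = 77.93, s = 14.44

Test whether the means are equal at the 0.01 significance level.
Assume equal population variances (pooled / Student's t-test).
Student's two-sample t-test (equal variances):
H₀: μ₁ = μ₂
H₁: μ₁ ≠ μ₂
df = n₁ + n₂ - 2 = 55
Pooled variance s_p² = [(n₁-1)s₁² + (n₂-1)s₂²] / (n₁ + n₂ - 2) = [(33)(12.21²) + (22)(14.44²)] / 55 = 172.8559
SE = √(s_p²(1/n₁ + 1/n₂)) = √(172.8559 × (1/34 + 1/23)) = 3.5496
t = (x̄₁ - x̄₂) / SE = (72.91 - 77.93) / 3.5496 = -5.02 / 3.5496 = -1.414
p-value = 0.1629

Since p-value > α = 0.01, we fail to reject H₀.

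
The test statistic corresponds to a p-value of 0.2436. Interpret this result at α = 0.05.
Since p = 0.2436 > α = 0.05, fail to reject H₀.
There is insufficient evidence to reject the null hypothesis; the result is not statistically significant at the 0.05 level.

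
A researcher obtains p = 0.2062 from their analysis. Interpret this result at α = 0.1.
Since p = 0.2062 > α = 0.1, fail to reject H₀.
There is insufficient evidence to reject the null hypothesis; the result is not statistically significant at the 0.1 level.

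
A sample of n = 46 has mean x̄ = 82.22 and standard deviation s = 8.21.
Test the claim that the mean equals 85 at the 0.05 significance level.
One-sample t-test:
H₀: μ = 85
H₁: μ ≠ 85
df = n - 1 = 45
t = (x̄ - μ₀) / (s/√n) = (82.22 - 85) / (8.21/√46) = -2.297
p-value = 0.0264

Since p-value < α = 0.05, we reject H₀.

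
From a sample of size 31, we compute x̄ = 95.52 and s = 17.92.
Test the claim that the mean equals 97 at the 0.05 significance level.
One-sample t-test:
H₀: μ = 97
H₁: μ ≠ 97
df = n - 1 = 30
t = (x̄ - μ₀) / (s/√n) = (95.52 - 97) / (17.92/√31) = -0.460
p-value = 0.6489

Since p-value > α = 0.05, we fail to reject H₀.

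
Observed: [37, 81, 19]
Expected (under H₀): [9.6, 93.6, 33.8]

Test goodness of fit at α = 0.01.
Chi-square goodness of fit test:
H₀: observed counts match expected distribution
H₁: observed counts differ from expected distribution
df = k - 1 = 2
χ² = Σ(O - E)²/E
   = (37 - 9.6)²/9.6 + (81 - 93.6)²/93.6 + (19 - 33.8)²/33.8
   = 78.204 + 1.696 + 6.480
   = 86.38
p-value < 0.0001

Since p-value < α = 0.01, we reject H₀.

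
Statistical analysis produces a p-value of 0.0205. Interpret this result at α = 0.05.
Since p = 0.0205 < α = 0.05, reject H₀.
There is sufficient evidence to reject the null hypothesis; the result is statistically significant at the 0.05 level.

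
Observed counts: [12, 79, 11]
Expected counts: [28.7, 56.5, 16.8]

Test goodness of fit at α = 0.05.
Chi-square goodness of fit test:
H₀: observed counts match expected distribution
H₁: observed counts differ from expected distribution
df = k - 1 = 2
χ² = Σ(O - E)²/E
   = (12 - 28.7)²/28.7 + (79 - 56.5)²/56.5 + (11 - 16.8)²/16.8
   = 9.717 + 8.960 + 2.002
   = 20.68
p-value < 0.0001

Since p-value < α = 0.05, we reject H₀.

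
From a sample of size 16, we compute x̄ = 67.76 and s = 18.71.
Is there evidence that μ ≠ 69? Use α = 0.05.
One-sample t-test:
H₀: μ = 69
H₁: μ ≠ 69
df = n - 1 = 15
t = (x̄ - μ₀) / (s/√n) = (67.76 - 69) / (18.71/√16) = -0.265
p-value = 0.7945

Since p-value > α = 0.05, we fail to reject H₀.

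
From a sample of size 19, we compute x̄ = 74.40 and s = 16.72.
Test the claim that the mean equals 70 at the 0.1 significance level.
One-sample t-test:
H₀: μ = 70
H₁: μ ≠ 70
df = n - 1 = 18
t = (x̄ - μ₀) / (s/√n) = (74.40 - 70) / (16.72/√19) = 1.147
p-value = 0.2664

Since p-value > α = 0.1, we fail to reject H₀.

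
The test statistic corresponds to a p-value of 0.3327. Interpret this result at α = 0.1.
Since p = 0.3327 > α = 0.1, fail to reject H₀.
There is insufficient evidence to reject the null hypothesis; the result is not statistically significant at the 0.1 level.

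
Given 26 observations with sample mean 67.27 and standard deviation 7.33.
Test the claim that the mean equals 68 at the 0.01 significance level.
One-sample t-test:
H₀: μ = 68
H₁: μ ≠ 68
df = n - 1 = 25
t = (x̄ - μ₀) / (s/√n) = (67.27 - 68) / (7.33/√26) = -0.508
p-value = 0.6160

Since p-value > α = 0.01, we fail to reject H₀.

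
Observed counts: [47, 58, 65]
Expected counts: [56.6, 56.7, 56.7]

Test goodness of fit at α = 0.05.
Chi-square goodness of fit test:
H₀: observed counts match expected distribution
H₁: observed counts differ from expected distribution
df = k - 1 = 2
χ² = Σ(O - E)²/E
   = (47 - 56.6)²/56.6 + (58 - 56.7)²/56.7 + (65 - 56.7)²/56.7
   = 1.628 + 0.030 + 1.215
   = 2.87
p-value = 0.2378

Since p-value > α = 0.05, we fail to reject H₀.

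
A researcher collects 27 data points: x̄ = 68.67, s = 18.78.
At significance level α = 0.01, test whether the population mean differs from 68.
One-sample t-test:
H₀: μ = 68
H₁: μ ≠ 68
df = n - 1 = 26
t = (x̄ - μ₀) / (s/√n) = (68.67 - 68) / (18.78/√27) = 0.185
p-value = 0.8544

Since p-value > α = 0.01, we fail to reject H₀.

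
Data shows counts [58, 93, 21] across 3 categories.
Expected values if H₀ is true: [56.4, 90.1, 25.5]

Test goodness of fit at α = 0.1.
Chi-square goodness of fit test:
H₀: observed counts match expected distribution
H₁: observed counts differ from expected distribution
df = k - 1 = 2
χ² = Σ(O - E)²/E
   = (58 - 56.4)²/56.4 + (93 - 90.1)²/90.1 + (21 - 25.5)²/25.5
   = 0.045 + 0.093 + 0.794
   = 0.93
p-value = 0.6272

Since p-value > α = 0.1, we fail to reject H₀.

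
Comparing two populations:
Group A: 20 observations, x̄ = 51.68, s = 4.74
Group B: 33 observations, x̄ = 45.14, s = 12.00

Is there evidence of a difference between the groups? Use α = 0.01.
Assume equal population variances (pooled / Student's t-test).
Student's two-sample t-test (equal variances):
H₀: μ₁ = μ₂
H₁: μ₁ ≠ μ₂
df = n₁ + n₂ - 2 = 51
Pooled variance s_p² = [(n₁-1)s₁² + (n₂-1)s₂²] / (n₁ + n₂ - 2) = [(19)(4.74²) + (32)(12.00²)] / 51 = 98.7232
SE = √(s_p²(1/n₁ + 1/n₂)) = √(98.7232 × (1/20 + 1/33)) = 2.8156
t = (x̄₁ - x̄₂) / SE = (51.68 - 45.14) / 2.8156 = 6.54 / 2.8156 = 2.323
p-value = 0.0242

Since p-value > α = 0.01, we fail to reject H₀.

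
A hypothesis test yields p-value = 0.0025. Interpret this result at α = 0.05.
Since p = 0.0025 < α = 0.05, reject H₀.
There is sufficient evidence to reject the null hypothesis; the result is statistically significant at the 0.05 level.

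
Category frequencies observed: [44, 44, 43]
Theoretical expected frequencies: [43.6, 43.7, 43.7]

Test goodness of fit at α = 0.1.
Chi-square goodness of fit test:
H₀: observed counts match expected distribution
H₁: observed counts differ from expected distribution
df = k - 1 = 2
χ² = Σ(O - E)²/E
   = (44 - 43.6)²/43.6 + (44 - 43.7)²/43.7 + (43 - 43.7)²/43.7
   = 0.004 + 0.002 + 0.011
   = 0.02
p-value = 0.9916

Since p-value > α = 0.1, we fail to reject H₀.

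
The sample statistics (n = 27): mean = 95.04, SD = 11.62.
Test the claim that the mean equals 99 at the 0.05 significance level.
One-sample t-test:
H₀: μ = 99
H₁: μ ≠ 99
df = n - 1 = 26
t = (x̄ - μ₀) / (s/√n) = (95.04 - 99) / (11.62/√27) = -1.771
p-value = 0.0883

Since p-value > α = 0.05, we fail to reject H₀.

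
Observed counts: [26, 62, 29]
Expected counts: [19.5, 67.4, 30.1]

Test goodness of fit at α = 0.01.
Chi-square goodness of fit test:
H₀: observed counts match expected distribution
H₁: observed counts differ from expected distribution
df = k - 1 = 2
χ² = Σ(O - E)²/E
   = (26 - 19.5)²/19.5 + (62 - 67.4)²/67.4 + (29 - 30.1)²/30.1
   = 2.167 + 0.433 + 0.040
   = 2.64
p-value = 0.2672

Since p-value > α = 0.01, we fail to reject H₀.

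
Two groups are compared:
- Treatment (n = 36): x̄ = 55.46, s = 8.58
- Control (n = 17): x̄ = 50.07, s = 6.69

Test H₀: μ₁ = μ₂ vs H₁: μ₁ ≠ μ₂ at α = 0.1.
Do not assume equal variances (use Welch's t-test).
Welch's two-sample t-test:
H₀: μ₁ = μ₂
H₁: μ₁ ≠ μ₂
s₁²/n₁ = 8.58²/36 = 2.0449,  s₂²/n₂ = 6.69²/17 = 2.6327
SE = √(s₁²/n₁ + s₂²/n₂) = √(2.0449 + 2.6327) = 2.1628
df (Welch-Satterthwaite) = (s₁²/n₁ + s₂²/n₂)² / [(s₁²/n₁)²/(n₁-1) + (s₂²/n₂)²/(n₂-1)] ≈ 39.59
t = (x̄₁ - x̄₂) / SE = (55.46 - 50.07) / 2.1628 = 5.39 / 2.1628 = 2.492
p-value = 0.0170

Since p-value < α = 0.1, we reject H₀.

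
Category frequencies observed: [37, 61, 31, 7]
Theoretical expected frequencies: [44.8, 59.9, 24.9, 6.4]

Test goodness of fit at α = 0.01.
Chi-square goodness of fit test:
H₀: observed counts match expected distribution
H₁: observed counts differ from expected distribution
df = k - 1 = 3
χ² = Σ(O - E)²/E
   = (37 - 44.8)²/44.8 + (61 - 59.9)²/59.9 + (31 - 24.9)²/24.9 + (7 - 6.4)²/6.4
   = 1.358 + 0.020 + 1.494 + 0.056
   = 2.93
p-value = 0.4027

Since p-value > α = 0.01, we fail to reject H₀.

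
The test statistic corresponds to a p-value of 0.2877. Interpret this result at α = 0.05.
Since p = 0.2877 > α = 0.05, fail to reject H₀.
There is insufficient evidence to reject the null hypothesis; the result is not statistically significant at the 0.05 level.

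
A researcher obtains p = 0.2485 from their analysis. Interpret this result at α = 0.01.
Since p = 0.2485 > α = 0.01, fail to reject H₀.
There is insufficient evidence to reject the null hypothesis; the result is not statistically significant at the 0.01 level.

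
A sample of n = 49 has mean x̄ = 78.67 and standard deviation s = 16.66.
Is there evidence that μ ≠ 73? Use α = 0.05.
One-sample t-test:
H₀: μ = 73
H₁: μ ≠ 73
df = n - 1 = 48
t = (x̄ - μ₀) / (s/√n) = (78.67 - 73) / (16.66/√49) = 2.382
p-value = 0.0212

Since p-value < α = 0.05, we reject H₀.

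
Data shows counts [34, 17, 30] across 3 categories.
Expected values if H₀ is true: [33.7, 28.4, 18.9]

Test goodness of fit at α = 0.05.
Chi-square goodness of fit test:
H₀: observed counts match expected distribution
H₁: observed counts differ from expected distribution
df = k - 1 = 2
χ² = Σ(O - E)²/E
   = (34 - 33.7)²/33.7 + (17 - 28.4)²/28.4 + (30 - 18.9)²/18.9
   = 0.003 + 4.576 + 6.519
   = 11.10
p-value = 0.0039

Since p-value < α = 0.05, we reject H₀.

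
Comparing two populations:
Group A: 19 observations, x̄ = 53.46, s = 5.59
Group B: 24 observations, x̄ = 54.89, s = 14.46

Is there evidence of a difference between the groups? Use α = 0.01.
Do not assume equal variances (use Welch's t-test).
Welch's two-sample t-test:
H₀: μ₁ = μ₂
H₁: μ₁ ≠ μ₂
s₁²/n₁ = 5.59²/19 = 1.6446,  s₂²/n₂ = 14.46²/24 = 8.7122
SE = √(s₁²/n₁ + s₂²/n₂) = √(1.6446 + 8.7122) = 3.2182
df (Welch-Satterthwaite) = (s₁²/n₁ + s₂²/n₂)² / [(s₁²/n₁)²/(n₁-1) + (s₂²/n₂)²/(n₂-1)] ≈ 31.09
t = (x̄₁ - x̄₂) / SE = (53.46 - 54.89) / 3.2182 = -1.43 / 3.2182 = -0.444
p-value = 0.6599

Since p-value > α = 0.01, we fail to reject H₀.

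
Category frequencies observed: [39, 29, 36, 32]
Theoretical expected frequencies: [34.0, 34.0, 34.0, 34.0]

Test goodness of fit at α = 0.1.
Chi-square goodness of fit test:
H₀: observed counts match expected distribution
H₁: observed counts differ from expected distribution
df = k - 1 = 3
χ² = Σ(O - E)²/E
   = (39 - 34.0)²/34.0 + (29 - 34.0)²/34.0 + (36 - 34.0)²/34.0 + (32 - 34.0)²/34.0
   = 0.735 + 0.735 + 0.118 + 0.118
   = 1.71
p-value = 0.6356

Since p-value > α = 0.1, we fail to reject H₀.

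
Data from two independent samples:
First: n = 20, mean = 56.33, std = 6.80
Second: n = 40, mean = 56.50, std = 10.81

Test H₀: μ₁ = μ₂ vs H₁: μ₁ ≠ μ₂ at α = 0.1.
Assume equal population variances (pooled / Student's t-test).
Student's two-sample t-test (equal variances):
H₀: μ₁ = μ₂
H₁: μ₁ ≠ μ₂
df = n₁ + n₂ - 2 = 58
Pooled variance s_p² = [(n₁-1)s₁² + (n₂-1)s₂²] / (n₁ + n₂ - 2) = [(19)(6.80²) + (39)(10.81²)] / 58 = 93.7232
SE = √(s_p²(1/n₁ + 1/n₂)) = √(93.7232 × (1/20 + 1/40)) = 2.6513
t = (x̄₁ - x̄₂) / SE = (56.33 - 56.50) / 2.6513 = -0.17 / 2.6513 = -0.064
p-value = 0.9491

Since p-value > α = 0.1, we fail to reject H₀.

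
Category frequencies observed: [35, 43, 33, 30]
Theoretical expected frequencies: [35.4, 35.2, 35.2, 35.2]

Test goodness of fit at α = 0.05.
Chi-square goodness of fit test:
H₀: observed counts match expected distribution
H₁: observed counts differ from expected distribution
df = k - 1 = 3
χ² = Σ(O - E)²/E
   = (35 - 35.4)²/35.4 + (43 - 35.2)²/35.2 + (33 - 35.2)²/35.2 + (30 - 35.2)²/35.2
   = 0.005 + 1.728 + 0.138 + 0.768
   = 2.64
p-value = 0.4508

Since p-value > α = 0.05, we fail to reject H₀.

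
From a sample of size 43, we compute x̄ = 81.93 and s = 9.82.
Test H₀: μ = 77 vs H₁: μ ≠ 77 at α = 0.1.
One-sample t-test:
H₀: μ = 77
H₁: μ ≠ 77
df = n - 1 = 42
t = (x̄ - μ₀) / (s/√n) = (81.93 - 77) / (9.82/√43) = 3.292
p-value = 0.0020

Since p-value < α = 0.1, we reject H₀.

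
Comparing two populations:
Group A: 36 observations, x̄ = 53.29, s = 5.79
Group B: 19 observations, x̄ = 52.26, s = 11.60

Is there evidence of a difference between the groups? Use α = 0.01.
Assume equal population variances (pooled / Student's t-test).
Student's two-sample t-test (equal variances):
H₀: μ₁ = μ₂
H₁: μ₁ ≠ μ₂
df = n₁ + n₂ - 2 = 53
Pooled variance s_p² = [(n₁-1)s₁² + (n₂-1)s₂²] / (n₁ + n₂ - 2) = [(35)(5.79²) + (18)(11.60²)] / 53 = 67.8382
SE = √(s_p²(1/n₁ + 1/n₂)) = √(67.8382 × (1/36 + 1/19)) = 2.3356
t = (x̄₁ - x̄₂) / SE = (53.29 - 52.26) / 2.3356 = 1.03 / 2.3356 = 0.441
p-value = 0.6610

Since p-value > α = 0.01, we fail to reject H₀.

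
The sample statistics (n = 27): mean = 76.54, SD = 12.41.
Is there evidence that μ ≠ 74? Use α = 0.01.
One-sample t-test:
H₀: μ = 74
H₁: μ ≠ 74
df = n - 1 = 26
t = (x̄ - μ₀) / (s/√n) = (76.54 - 74) / (12.41/√27) = 1.064
p-value = 0.2973

Since p-value > α = 0.01, we fail to reject H₀.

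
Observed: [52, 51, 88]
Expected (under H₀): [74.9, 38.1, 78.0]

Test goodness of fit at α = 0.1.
Chi-square goodness of fit test:
H₀: observed counts match expected distribution
H₁: observed counts differ from expected distribution
df = k - 1 = 2
χ² = Σ(O - E)²/E
   = (52 - 74.9)²/74.9 + (51 - 38.1)²/38.1 + (88 - 78.0)²/78.0
   = 7.001 + 4.368 + 1.282
   = 12.65
p-value = 0.0018

Since p-value < α = 0.1, we reject H₀.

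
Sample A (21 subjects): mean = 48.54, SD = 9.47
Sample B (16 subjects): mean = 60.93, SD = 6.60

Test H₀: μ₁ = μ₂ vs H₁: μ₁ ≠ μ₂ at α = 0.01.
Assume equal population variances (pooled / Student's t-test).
Student's two-sample t-test (equal variances):
H₀: μ₁ = μ₂
H₁: μ₁ ≠ μ₂
df = n₁ + n₂ - 2 = 35
Pooled variance s_p² = [(n₁-1)s₁² + (n₂-1)s₂²] / (n₁ + n₂ - 2) = [(20)(9.47²) + (15)(6.60²)] / 35 = 69.9148
SE = √(s_p²(1/n₁ + 1/n₂)) = √(69.9148 × (1/21 + 1/16)) = 2.7747
t = (x̄₁ - x̄₂) / SE = (48.54 - 60.93) / 2.7747 = -12.39 / 2.7747 = -4.465
p-value = 0.0001

Since p-value < α = 0.01, we reject H₀.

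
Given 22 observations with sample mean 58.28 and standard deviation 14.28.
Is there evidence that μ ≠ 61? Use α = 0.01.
One-sample t-test:
H₀: μ = 61
H₁: μ ≠ 61
df = n - 1 = 21
t = (x̄ - μ₀) / (s/√n) = (58.28 - 61) / (14.28/√22) = -0.893
p-value = 0.3818

Since p-value > α = 0.01, we fail to reject H₀.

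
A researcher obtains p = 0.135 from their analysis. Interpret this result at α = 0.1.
Since p = 0.135 > α = 0.1, fail to reject H₀.
There is insufficient evidence to reject the null hypothesis; the result is not statistically significant at the 0.1 level.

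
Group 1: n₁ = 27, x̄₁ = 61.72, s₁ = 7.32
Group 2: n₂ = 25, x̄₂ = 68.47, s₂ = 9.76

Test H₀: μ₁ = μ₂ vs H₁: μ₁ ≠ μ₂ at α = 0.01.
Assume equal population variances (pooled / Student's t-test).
Student's two-sample t-test (equal variances):
H₀: μ₁ = μ₂
H₁: μ₁ ≠ μ₂
df = n₁ + n₂ - 2 = 50
Pooled variance s_p² = [(n₁-1)s₁² + (n₂-1)s₂²] / (n₁ + n₂ - 2) = [(26)(7.32²) + (24)(9.76²)] / 50 = 73.5865
SE = √(s_p²(1/n₁ + 1/n₂)) = √(73.5865 × (1/27 + 1/25)) = 2.3809
t = (x̄₁ - x̄₂) / SE = (61.72 - 68.47) / 2.3809 = -6.75 / 2.3809 = -2.835
p-value = 0.0066

Since p-value < α = 0.01, we reject H₀.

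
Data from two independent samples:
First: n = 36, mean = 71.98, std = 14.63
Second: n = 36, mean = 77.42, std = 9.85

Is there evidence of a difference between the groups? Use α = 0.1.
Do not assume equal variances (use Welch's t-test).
Welch's two-sample t-test:
H₀: μ₁ = μ₂
H₁: μ₁ ≠ μ₂
s₁²/n₁ = 14.63²/36 = 5.9455,  s₂²/n₂ = 9.85²/36 = 2.6951
SE = √(s₁²/n₁ + s₂²/n₂) = √(5.9455 + 2.6951) = 2.9395
df (Welch-Satterthwaite) = (s₁²/n₁ + s₂²/n₂)² / [(s₁²/n₁)²/(n₁-1) + (s₂²/n₂)²/(n₂-1)] ≈ 61.32
t = (x̄₁ - x̄₂) / SE = (71.98 - 77.42) / 2.9395 = -5.44 / 2.9395 = -1.851
p-value = 0.0690

Since p-value < α = 0.1, we reject H₀.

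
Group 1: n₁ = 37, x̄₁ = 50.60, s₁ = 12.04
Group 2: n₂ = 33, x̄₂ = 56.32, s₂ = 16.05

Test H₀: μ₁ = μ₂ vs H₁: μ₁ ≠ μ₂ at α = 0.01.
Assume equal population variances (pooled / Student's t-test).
Student's two-sample t-test (equal variances):
H₀: μ₁ = μ₂
H₁: μ₁ ≠ μ₂
df = n₁ + n₂ - 2 = 68
Pooled variance s_p² = [(n₁-1)s₁² + (n₂-1)s₂²] / (n₁ + n₂ - 2) = [(36)(12.04²) + (32)(16.05²)] / 68 = 197.9691
SE = √(s_p²(1/n₁ + 1/n₂)) = √(197.9691 × (1/37 + 1/33)) = 3.3689
t = (x̄₁ - x̄₂) / SE = (50.60 - 56.32) / 3.3689 = -5.72 / 3.3689 = -1.698
p-value = 0.0941

Since p-value > α = 0.01, we fail to reject H₀.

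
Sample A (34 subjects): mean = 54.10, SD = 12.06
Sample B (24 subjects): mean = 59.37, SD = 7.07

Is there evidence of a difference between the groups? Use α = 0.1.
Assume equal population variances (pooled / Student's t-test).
Student's two-sample t-test (equal variances):
H₀: μ₁ = μ₂
H₁: μ₁ ≠ μ₂
df = n₁ + n₂ - 2 = 56
Pooled variance s_p² = [(n₁-1)s₁² + (n₂-1)s₂²] / (n₁ + n₂ - 2) = [(33)(12.06²) + (23)(7.07²)] / 56 = 106.2373
SE = √(s_p²(1/n₁ + 1/n₂)) = √(106.2373 × (1/34 + 1/24)) = 2.7479
t = (x̄₁ - x̄₂) / SE = (54.10 - 59.37) / 2.7479 = -5.27 / 2.7479 = -1.918
p-value = 0.0602

Since p-value < α = 0.1, we reject H₀.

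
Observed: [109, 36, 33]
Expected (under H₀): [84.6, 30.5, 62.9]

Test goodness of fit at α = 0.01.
Chi-square goodness of fit test:
H₀: observed counts match expected distribution
H₁: observed counts differ from expected distribution
df = k - 1 = 2
χ² = Σ(O - E)²/E
   = (109 - 84.6)²/84.6 + (36 - 30.5)²/30.5 + (33 - 62.9)²/62.9
   = 7.037 + 0.992 + 14.213
   = 22.24
p-value < 0.0001

Since p-value < α = 0.01, we reject H₀.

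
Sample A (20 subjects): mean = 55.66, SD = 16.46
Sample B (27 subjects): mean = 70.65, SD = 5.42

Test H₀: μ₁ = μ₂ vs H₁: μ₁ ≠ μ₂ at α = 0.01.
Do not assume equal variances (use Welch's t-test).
Welch's two-sample t-test:
H₀: μ₁ = μ₂
H₁: μ₁ ≠ μ₂
s₁²/n₁ = 16.46²/20 = 13.5466,  s₂²/n₂ = 5.42²/27 = 1.0880
SE = √(s₁²/n₁ + s₂²/n₂) = √(13.5466 + 1.0880) = 3.8255
df (Welch-Satterthwaite) = (s₁²/n₁ + s₂²/n₂)² / [(s₁²/n₁)²/(n₁-1) + (s₂²/n₂)²/(n₂-1)] ≈ 22.07
t = (x̄₁ - x̄₂) / SE = (55.66 - 70.65) / 3.8255 = -14.99 / 3.8255 = -3.918
p-value = 0.0007

Since p-value < α = 0.01, we reject H₀.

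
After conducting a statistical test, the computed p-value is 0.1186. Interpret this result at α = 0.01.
Since p = 0.1186 > α = 0.01, fail to reject H₀.
There is insufficient evidence to reject the null hypothesis; the result is not statistically significant at the 0.01 level.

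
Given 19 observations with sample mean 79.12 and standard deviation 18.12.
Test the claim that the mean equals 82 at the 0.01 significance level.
One-sample t-test:
H₀: μ = 82
H₁: μ ≠ 82
df = n - 1 = 18
t = (x̄ - μ₀) / (s/√n) = (79.12 - 82) / (18.12/√19) = -0.693
p-value = 0.4973

Since p-value > α = 0.01, we fail to reject H₀.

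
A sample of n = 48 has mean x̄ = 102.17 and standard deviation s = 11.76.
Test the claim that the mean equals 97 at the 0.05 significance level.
One-sample t-test:
H₀: μ = 97
H₁: μ ≠ 97
df = n - 1 = 47
t = (x̄ - μ₀) / (s/√n) = (102.17 - 97) / (11.76/√48) = 3.046
p-value = 0.0038

Since p-value < α = 0.05, we reject H₀.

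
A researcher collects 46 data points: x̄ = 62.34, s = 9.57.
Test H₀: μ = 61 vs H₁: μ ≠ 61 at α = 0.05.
One-sample t-test:
H₀: μ = 61
H₁: μ ≠ 61
df = n - 1 = 45
t = (x̄ - μ₀) / (s/√n) = (62.34 - 61) / (9.57/√46) = 0.950
p-value = 0.3474

Since p-value > α = 0.05, we fail to reject H₀.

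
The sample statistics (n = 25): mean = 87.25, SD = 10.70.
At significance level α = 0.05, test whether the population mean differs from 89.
One-sample t-test:
H₀: μ = 89
H₁: μ ≠ 89
df = n - 1 = 24
t = (x̄ - μ₀) / (s/√n) = (87.25 - 89) / (10.70/√25) = -0.818
p-value = 0.4215

Since p-value > α = 0.05, we fail to reject H₀.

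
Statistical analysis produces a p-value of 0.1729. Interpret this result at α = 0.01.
Since p = 0.1729 > α = 0.01, fail to reject H₀.
There is insufficient evidence to reject the null hypothesis; the result is not statistically significant at the 0.01 level.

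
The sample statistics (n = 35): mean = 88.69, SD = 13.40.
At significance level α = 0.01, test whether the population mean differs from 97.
One-sample t-test:
H₀: μ = 97
H₁: μ ≠ 97
df = n - 1 = 34
t = (x̄ - μ₀) / (s/√n) = (88.69 - 97) / (13.40/√35) = -3.669
p-value = 0.0008

Since p-value < α = 0.01, we reject H₀.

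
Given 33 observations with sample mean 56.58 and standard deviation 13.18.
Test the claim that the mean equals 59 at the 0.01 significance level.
One-sample t-test:
H₀: μ = 59
H₁: μ ≠ 59
df = n - 1 = 32
t = (x̄ - μ₀) / (s/√n) = (56.58 - 59) / (13.18/√33) = -1.055
p-value = 0.2994

Since p-value > α = 0.01, we fail to reject H₀.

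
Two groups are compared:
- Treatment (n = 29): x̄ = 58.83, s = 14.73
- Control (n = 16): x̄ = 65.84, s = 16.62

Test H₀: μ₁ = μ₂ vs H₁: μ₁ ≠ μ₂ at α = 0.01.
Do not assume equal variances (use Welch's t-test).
Welch's two-sample t-test:
H₀: μ₁ = μ₂
H₁: μ₁ ≠ μ₂
s₁²/n₁ = 14.73²/29 = 7.4818,  s₂²/n₂ = 16.62²/16 = 17.2640
SE = √(s₁²/n₁ + s₂²/n₂) = √(7.4818 + 17.2640) = 4.9745
df (Welch-Satterthwaite) = (s₁²/n₁ + s₂²/n₂)² / [(s₁²/n₁)²/(n₁-1) + (s₂²/n₂)²/(n₂-1)] ≈ 28.00
t = (x̄₁ - x̄₂) / SE = (58.83 - 65.84) / 4.9745 = -7.01 / 4.9745 = -1.409
p-value = 0.1698

Since p-value > α = 0.01, we fail to reject H₀.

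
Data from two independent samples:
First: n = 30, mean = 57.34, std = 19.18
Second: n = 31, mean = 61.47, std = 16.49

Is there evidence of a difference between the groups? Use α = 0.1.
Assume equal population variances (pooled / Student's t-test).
Student's two-sample t-test (equal variances):
H₀: μ₁ = μ₂
H₁: μ₁ ≠ μ₂
df = n₁ + n₂ - 2 = 59
Pooled variance s_p² = [(n₁-1)s₁² + (n₂-1)s₂²] / (n₁ + n₂ - 2) = [(29)(19.18²) + (30)(16.49²)] / 59 = 319.0831
SE = √(s_p²(1/n₁ + 1/n₂)) = √(319.0831 × (1/30 + 1/31)) = 4.5748
t = (x̄₁ - x̄₂) / SE = (57.34 - 61.47) / 4.5748 = -4.13 / 4.5748 = -0.903
p-value = 0.3703

Since p-value > α = 0.1, we fail to reject H₀.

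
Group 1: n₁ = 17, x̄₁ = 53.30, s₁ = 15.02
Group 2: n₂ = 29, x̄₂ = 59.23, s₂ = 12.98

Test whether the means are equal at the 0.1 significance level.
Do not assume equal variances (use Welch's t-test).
Welch's two-sample t-test:
H₀: μ₁ = μ₂
H₁: μ₁ ≠ μ₂
s₁²/n₁ = 15.02²/17 = 13.2706,  s₂²/n₂ = 12.98²/29 = 5.8097
SE = √(s₁²/n₁ + s₂²/n₂) = √(13.2706 + 5.8097) = 4.3681
df (Welch-Satterthwaite) = (s₁²/n₁ + s₂²/n₂)² / [(s₁²/n₁)²/(n₁-1) + (s₂²/n₂)²/(n₂-1)] ≈ 29.81
t = (x̄₁ - x̄₂) / SE = (53.30 - 59.23) / 4.3681 = -5.93 / 4.3681 = -1.358
p-value = 0.1848

Since p-value > α = 0.1, we fail to reject H₀.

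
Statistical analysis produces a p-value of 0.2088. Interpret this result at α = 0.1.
Since p = 0.2088 > α = 0.1, fail to reject H₀.
There is insufficient evidence to reject the null hypothesis; the result is not statistically significant at the 0.1 level.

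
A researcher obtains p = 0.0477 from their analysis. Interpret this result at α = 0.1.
Since p = 0.0477 < α = 0.1, reject H₀.
There is sufficient evidence to reject the null hypothesis; the result is statistically significant at the 0.1 level.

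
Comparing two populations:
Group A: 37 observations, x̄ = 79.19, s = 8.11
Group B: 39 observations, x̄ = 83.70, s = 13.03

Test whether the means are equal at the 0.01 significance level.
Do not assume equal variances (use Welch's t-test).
Welch's two-sample t-test:
H₀: μ₁ = μ₂
H₁: μ₁ ≠ μ₂
s₁²/n₁ = 8.11²/37 = 1.7776,  s₂²/n₂ = 13.03²/39 = 4.3534
SE = √(s₁²/n₁ + s₂²/n₂) = √(1.7776 + 4.3534) = 2.4761
df (Welch-Satterthwaite) = (s₁²/n₁ + s₂²/n₂)² / [(s₁²/n₁)²/(n₁-1) + (s₂²/n₂)²/(n₂-1)] ≈ 64.09
t = (x̄₁ - x̄₂) / SE = (79.19 - 83.70) / 2.4761 = -4.51 / 2.4761 = -1.821
p-value = 0.0732

Since p-value > α = 0.01, we fail to reject H₀.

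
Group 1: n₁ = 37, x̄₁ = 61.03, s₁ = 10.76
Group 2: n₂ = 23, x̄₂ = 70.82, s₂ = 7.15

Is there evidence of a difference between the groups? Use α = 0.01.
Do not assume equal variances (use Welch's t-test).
Welch's two-sample t-test:
H₀: μ₁ = μ₂
H₁: μ₁ ≠ μ₂
s₁²/n₁ = 10.76²/37 = 3.1291,  s₂²/n₂ = 7.15²/23 = 2.2227
SE = √(s₁²/n₁ + s₂²/n₂) = √(3.1291 + 2.2227) = 2.3134
df (Welch-Satterthwaite) = (s₁²/n₁ + s₂²/n₂)² / [(s₁²/n₁)²/(n₁-1) + (s₂²/n₂)²/(n₂-1)] ≈ 57.68
t = (x̄₁ - x̄₂) / SE = (61.03 - 70.82) / 2.3134 = -9.79 / 2.3134 = -4.232
p-value = 0.0001

Since p-value < α = 0.01, we reject H₀.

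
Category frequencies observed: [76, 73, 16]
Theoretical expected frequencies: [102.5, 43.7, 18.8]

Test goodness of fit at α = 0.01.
Chi-square goodness of fit test:
H₀: observed counts match expected distribution
H₁: observed counts differ from expected distribution
df = k - 1 = 2
χ² = Σ(O - E)²/E
   = (76 - 102.5)²/102.5 + (73 - 43.7)²/43.7 + (16 - 18.8)²/18.8
   = 6.851 + 19.645 + 0.417
   = 26.91
p-value < 0.0001

Since p-value < α = 0.01, we reject H₀.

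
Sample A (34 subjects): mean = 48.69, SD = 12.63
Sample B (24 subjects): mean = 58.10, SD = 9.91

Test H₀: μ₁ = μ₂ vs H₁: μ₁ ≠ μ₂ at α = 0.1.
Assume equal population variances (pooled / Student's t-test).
Student's two-sample t-test (equal variances):
H₀: μ₁ = μ₂
H₁: μ₁ ≠ μ₂
df = n₁ + n₂ - 2 = 56
Pooled variance s_p² = [(n₁-1)s₁² + (n₂-1)s₂²] / (n₁ + n₂ - 2) = [(33)(12.63²) + (23)(9.91²)] / 56 = 134.3365
SE = √(s_p²(1/n₁ + 1/n₂)) = √(134.3365 × (1/34 + 1/24)) = 3.0901
t = (x̄₁ - x̄₂) / SE = (48.69 - 58.10) / 3.0901 = -9.41 / 3.0901 = -3.045
p-value = 0.0035

Since p-value < α = 0.1, we reject H₀.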